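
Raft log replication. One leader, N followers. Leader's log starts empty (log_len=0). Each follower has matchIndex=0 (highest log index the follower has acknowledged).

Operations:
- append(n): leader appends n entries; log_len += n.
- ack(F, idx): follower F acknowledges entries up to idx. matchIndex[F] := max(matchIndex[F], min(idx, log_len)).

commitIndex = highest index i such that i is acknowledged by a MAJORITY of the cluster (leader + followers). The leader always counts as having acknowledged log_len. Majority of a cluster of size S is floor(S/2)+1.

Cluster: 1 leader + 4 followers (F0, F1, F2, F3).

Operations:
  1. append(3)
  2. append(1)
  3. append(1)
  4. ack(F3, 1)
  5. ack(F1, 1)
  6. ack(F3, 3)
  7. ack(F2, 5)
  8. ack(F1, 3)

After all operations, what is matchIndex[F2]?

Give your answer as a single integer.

Answer: 5

Derivation:
Op 1: append 3 -> log_len=3
Op 2: append 1 -> log_len=4
Op 3: append 1 -> log_len=5
Op 4: F3 acks idx 1 -> match: F0=0 F1=0 F2=0 F3=1; commitIndex=0
Op 5: F1 acks idx 1 -> match: F0=0 F1=1 F2=0 F3=1; commitIndex=1
Op 6: F3 acks idx 3 -> match: F0=0 F1=1 F2=0 F3=3; commitIndex=1
Op 7: F2 acks idx 5 -> match: F0=0 F1=1 F2=5 F3=3; commitIndex=3
Op 8: F1 acks idx 3 -> match: F0=0 F1=3 F2=5 F3=3; commitIndex=3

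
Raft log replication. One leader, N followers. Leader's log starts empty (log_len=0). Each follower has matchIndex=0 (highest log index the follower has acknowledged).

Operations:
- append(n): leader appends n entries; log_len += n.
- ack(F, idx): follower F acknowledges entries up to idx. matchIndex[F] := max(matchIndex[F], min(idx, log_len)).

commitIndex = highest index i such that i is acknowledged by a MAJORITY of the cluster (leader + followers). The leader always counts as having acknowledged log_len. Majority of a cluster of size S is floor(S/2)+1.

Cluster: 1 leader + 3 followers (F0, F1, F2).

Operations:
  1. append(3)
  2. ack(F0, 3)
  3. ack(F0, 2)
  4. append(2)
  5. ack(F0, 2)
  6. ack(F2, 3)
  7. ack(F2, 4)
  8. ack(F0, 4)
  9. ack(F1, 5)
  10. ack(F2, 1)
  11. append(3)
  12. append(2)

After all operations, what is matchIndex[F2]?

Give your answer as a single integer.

Op 1: append 3 -> log_len=3
Op 2: F0 acks idx 3 -> match: F0=3 F1=0 F2=0; commitIndex=0
Op 3: F0 acks idx 2 -> match: F0=3 F1=0 F2=0; commitIndex=0
Op 4: append 2 -> log_len=5
Op 5: F0 acks idx 2 -> match: F0=3 F1=0 F2=0; commitIndex=0
Op 6: F2 acks idx 3 -> match: F0=3 F1=0 F2=3; commitIndex=3
Op 7: F2 acks idx 4 -> match: F0=3 F1=0 F2=4; commitIndex=3
Op 8: F0 acks idx 4 -> match: F0=4 F1=0 F2=4; commitIndex=4
Op 9: F1 acks idx 5 -> match: F0=4 F1=5 F2=4; commitIndex=4
Op 10: F2 acks idx 1 -> match: F0=4 F1=5 F2=4; commitIndex=4
Op 11: append 3 -> log_len=8
Op 12: append 2 -> log_len=10

Answer: 4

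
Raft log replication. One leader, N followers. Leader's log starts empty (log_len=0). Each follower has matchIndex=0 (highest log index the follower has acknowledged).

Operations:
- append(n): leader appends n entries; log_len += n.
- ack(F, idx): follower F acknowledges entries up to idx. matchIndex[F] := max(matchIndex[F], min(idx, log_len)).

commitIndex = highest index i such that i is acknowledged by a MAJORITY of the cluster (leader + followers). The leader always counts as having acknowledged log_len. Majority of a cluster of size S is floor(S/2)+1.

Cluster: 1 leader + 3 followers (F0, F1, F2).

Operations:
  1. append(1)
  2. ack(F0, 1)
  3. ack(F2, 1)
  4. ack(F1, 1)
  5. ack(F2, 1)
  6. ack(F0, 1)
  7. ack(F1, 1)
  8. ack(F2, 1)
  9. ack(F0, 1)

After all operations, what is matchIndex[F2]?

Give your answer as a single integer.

Op 1: append 1 -> log_len=1
Op 2: F0 acks idx 1 -> match: F0=1 F1=0 F2=0; commitIndex=0
Op 3: F2 acks idx 1 -> match: F0=1 F1=0 F2=1; commitIndex=1
Op 4: F1 acks idx 1 -> match: F0=1 F1=1 F2=1; commitIndex=1
Op 5: F2 acks idx 1 -> match: F0=1 F1=1 F2=1; commitIndex=1
Op 6: F0 acks idx 1 -> match: F0=1 F1=1 F2=1; commitIndex=1
Op 7: F1 acks idx 1 -> match: F0=1 F1=1 F2=1; commitIndex=1
Op 8: F2 acks idx 1 -> match: F0=1 F1=1 F2=1; commitIndex=1
Op 9: F0 acks idx 1 -> match: F0=1 F1=1 F2=1; commitIndex=1

Answer: 1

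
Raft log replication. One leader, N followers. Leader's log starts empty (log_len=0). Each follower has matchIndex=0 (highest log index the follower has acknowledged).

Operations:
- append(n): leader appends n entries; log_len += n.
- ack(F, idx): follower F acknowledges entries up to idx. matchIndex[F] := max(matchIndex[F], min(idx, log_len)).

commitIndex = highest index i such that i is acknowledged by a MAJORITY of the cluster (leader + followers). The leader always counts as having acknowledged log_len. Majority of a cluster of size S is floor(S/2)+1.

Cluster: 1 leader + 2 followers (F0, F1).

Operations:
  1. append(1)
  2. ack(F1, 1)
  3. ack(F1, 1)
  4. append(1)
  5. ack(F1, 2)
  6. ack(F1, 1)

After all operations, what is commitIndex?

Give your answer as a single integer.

Answer: 2

Derivation:
Op 1: append 1 -> log_len=1
Op 2: F1 acks idx 1 -> match: F0=0 F1=1; commitIndex=1
Op 3: F1 acks idx 1 -> match: F0=0 F1=1; commitIndex=1
Op 4: append 1 -> log_len=2
Op 5: F1 acks idx 2 -> match: F0=0 F1=2; commitIndex=2
Op 6: F1 acks idx 1 -> match: F0=0 F1=2; commitIndex=2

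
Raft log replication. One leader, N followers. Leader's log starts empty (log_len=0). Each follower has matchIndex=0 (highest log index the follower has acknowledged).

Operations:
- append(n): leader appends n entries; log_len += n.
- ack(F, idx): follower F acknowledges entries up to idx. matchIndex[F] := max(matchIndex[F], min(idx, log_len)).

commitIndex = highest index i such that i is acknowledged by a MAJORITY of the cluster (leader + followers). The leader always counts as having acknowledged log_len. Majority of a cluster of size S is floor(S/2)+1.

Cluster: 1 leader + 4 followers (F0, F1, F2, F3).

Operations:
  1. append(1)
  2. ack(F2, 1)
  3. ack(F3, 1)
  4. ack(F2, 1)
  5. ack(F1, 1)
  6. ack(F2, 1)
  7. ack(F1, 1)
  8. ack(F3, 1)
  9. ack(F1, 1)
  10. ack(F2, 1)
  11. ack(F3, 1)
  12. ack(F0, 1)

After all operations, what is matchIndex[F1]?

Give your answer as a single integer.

Op 1: append 1 -> log_len=1
Op 2: F2 acks idx 1 -> match: F0=0 F1=0 F2=1 F3=0; commitIndex=0
Op 3: F3 acks idx 1 -> match: F0=0 F1=0 F2=1 F3=1; commitIndex=1
Op 4: F2 acks idx 1 -> match: F0=0 F1=0 F2=1 F3=1; commitIndex=1
Op 5: F1 acks idx 1 -> match: F0=0 F1=1 F2=1 F3=1; commitIndex=1
Op 6: F2 acks idx 1 -> match: F0=0 F1=1 F2=1 F3=1; commitIndex=1
Op 7: F1 acks idx 1 -> match: F0=0 F1=1 F2=1 F3=1; commitIndex=1
Op 8: F3 acks idx 1 -> match: F0=0 F1=1 F2=1 F3=1; commitIndex=1
Op 9: F1 acks idx 1 -> match: F0=0 F1=1 F2=1 F3=1; commitIndex=1
Op 10: F2 acks idx 1 -> match: F0=0 F1=1 F2=1 F3=1; commitIndex=1
Op 11: F3 acks idx 1 -> match: F0=0 F1=1 F2=1 F3=1; commitIndex=1
Op 12: F0 acks idx 1 -> match: F0=1 F1=1 F2=1 F3=1; commitIndex=1

Answer: 1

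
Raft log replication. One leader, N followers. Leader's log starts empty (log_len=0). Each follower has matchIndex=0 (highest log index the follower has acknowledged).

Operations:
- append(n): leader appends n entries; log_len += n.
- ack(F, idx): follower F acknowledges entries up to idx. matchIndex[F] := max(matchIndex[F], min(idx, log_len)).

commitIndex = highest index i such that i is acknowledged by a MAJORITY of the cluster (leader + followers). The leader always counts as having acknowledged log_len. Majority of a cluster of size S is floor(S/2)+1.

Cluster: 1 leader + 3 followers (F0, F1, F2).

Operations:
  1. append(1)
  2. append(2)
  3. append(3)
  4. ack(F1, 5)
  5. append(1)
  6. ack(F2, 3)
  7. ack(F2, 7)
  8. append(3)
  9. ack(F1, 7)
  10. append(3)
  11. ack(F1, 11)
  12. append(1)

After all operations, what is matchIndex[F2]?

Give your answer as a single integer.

Answer: 7

Derivation:
Op 1: append 1 -> log_len=1
Op 2: append 2 -> log_len=3
Op 3: append 3 -> log_len=6
Op 4: F1 acks idx 5 -> match: F0=0 F1=5 F2=0; commitIndex=0
Op 5: append 1 -> log_len=7
Op 6: F2 acks idx 3 -> match: F0=0 F1=5 F2=3; commitIndex=3
Op 7: F2 acks idx 7 -> match: F0=0 F1=5 F2=7; commitIndex=5
Op 8: append 3 -> log_len=10
Op 9: F1 acks idx 7 -> match: F0=0 F1=7 F2=7; commitIndex=7
Op 10: append 3 -> log_len=13
Op 11: F1 acks idx 11 -> match: F0=0 F1=11 F2=7; commitIndex=7
Op 12: append 1 -> log_len=14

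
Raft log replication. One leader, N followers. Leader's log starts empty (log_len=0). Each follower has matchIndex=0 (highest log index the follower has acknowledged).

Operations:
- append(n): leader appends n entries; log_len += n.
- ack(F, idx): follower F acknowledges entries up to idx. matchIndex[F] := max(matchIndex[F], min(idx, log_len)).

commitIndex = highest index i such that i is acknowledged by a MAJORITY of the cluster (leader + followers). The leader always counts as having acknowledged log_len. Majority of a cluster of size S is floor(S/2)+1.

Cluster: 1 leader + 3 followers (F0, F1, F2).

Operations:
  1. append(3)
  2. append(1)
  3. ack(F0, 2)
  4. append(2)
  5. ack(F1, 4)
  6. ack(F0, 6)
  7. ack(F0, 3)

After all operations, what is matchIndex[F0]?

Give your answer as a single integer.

Op 1: append 3 -> log_len=3
Op 2: append 1 -> log_len=4
Op 3: F0 acks idx 2 -> match: F0=2 F1=0 F2=0; commitIndex=0
Op 4: append 2 -> log_len=6
Op 5: F1 acks idx 4 -> match: F0=2 F1=4 F2=0; commitIndex=2
Op 6: F0 acks idx 6 -> match: F0=6 F1=4 F2=0; commitIndex=4
Op 7: F0 acks idx 3 -> match: F0=6 F1=4 F2=0; commitIndex=4

Answer: 6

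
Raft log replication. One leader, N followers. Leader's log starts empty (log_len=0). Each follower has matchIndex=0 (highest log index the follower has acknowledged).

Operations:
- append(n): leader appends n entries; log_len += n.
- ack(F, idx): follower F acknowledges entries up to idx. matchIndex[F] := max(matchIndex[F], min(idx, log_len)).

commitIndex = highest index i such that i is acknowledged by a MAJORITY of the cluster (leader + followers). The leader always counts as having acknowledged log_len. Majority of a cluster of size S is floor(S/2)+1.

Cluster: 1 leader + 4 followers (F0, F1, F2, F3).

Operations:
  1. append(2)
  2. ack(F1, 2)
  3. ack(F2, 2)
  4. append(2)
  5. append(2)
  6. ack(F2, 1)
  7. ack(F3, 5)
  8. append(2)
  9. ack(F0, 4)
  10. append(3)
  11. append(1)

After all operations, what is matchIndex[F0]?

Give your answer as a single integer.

Op 1: append 2 -> log_len=2
Op 2: F1 acks idx 2 -> match: F0=0 F1=2 F2=0 F3=0; commitIndex=0
Op 3: F2 acks idx 2 -> match: F0=0 F1=2 F2=2 F3=0; commitIndex=2
Op 4: append 2 -> log_len=4
Op 5: append 2 -> log_len=6
Op 6: F2 acks idx 1 -> match: F0=0 F1=2 F2=2 F3=0; commitIndex=2
Op 7: F3 acks idx 5 -> match: F0=0 F1=2 F2=2 F3=5; commitIndex=2
Op 8: append 2 -> log_len=8
Op 9: F0 acks idx 4 -> match: F0=4 F1=2 F2=2 F3=5; commitIndex=4
Op 10: append 3 -> log_len=11
Op 11: append 1 -> log_len=12

Answer: 4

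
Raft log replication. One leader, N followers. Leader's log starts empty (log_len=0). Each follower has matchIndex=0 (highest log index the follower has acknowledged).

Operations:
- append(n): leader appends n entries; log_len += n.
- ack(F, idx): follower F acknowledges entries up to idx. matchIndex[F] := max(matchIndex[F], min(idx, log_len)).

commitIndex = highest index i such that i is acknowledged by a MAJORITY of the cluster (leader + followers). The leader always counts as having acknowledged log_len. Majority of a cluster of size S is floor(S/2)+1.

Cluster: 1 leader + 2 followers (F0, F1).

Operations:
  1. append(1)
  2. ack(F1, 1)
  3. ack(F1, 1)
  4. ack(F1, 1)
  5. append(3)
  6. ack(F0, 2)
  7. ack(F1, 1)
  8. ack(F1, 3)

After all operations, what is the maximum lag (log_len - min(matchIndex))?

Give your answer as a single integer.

Answer: 2

Derivation:
Op 1: append 1 -> log_len=1
Op 2: F1 acks idx 1 -> match: F0=0 F1=1; commitIndex=1
Op 3: F1 acks idx 1 -> match: F0=0 F1=1; commitIndex=1
Op 4: F1 acks idx 1 -> match: F0=0 F1=1; commitIndex=1
Op 5: append 3 -> log_len=4
Op 6: F0 acks idx 2 -> match: F0=2 F1=1; commitIndex=2
Op 7: F1 acks idx 1 -> match: F0=2 F1=1; commitIndex=2
Op 8: F1 acks idx 3 -> match: F0=2 F1=3; commitIndex=3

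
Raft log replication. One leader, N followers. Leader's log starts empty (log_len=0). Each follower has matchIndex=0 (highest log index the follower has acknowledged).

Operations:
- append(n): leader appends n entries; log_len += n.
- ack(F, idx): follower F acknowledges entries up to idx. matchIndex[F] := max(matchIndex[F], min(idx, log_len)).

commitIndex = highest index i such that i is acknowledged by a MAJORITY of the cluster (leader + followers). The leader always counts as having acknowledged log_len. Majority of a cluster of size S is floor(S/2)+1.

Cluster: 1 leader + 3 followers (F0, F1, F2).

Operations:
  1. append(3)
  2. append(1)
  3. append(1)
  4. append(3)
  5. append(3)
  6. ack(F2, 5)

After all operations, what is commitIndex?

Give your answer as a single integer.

Answer: 0

Derivation:
Op 1: append 3 -> log_len=3
Op 2: append 1 -> log_len=4
Op 3: append 1 -> log_len=5
Op 4: append 3 -> log_len=8
Op 5: append 3 -> log_len=11
Op 6: F2 acks idx 5 -> match: F0=0 F1=0 F2=5; commitIndex=0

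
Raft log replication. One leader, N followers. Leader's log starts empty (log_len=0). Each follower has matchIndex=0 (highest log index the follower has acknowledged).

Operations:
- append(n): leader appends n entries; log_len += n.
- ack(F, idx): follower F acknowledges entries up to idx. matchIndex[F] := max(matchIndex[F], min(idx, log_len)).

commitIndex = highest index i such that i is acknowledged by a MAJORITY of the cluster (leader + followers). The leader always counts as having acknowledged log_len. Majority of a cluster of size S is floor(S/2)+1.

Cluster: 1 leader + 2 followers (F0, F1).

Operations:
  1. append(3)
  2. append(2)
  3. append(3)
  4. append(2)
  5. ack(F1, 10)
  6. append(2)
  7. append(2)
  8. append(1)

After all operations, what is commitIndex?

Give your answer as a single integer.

Answer: 10

Derivation:
Op 1: append 3 -> log_len=3
Op 2: append 2 -> log_len=5
Op 3: append 3 -> log_len=8
Op 4: append 2 -> log_len=10
Op 5: F1 acks idx 10 -> match: F0=0 F1=10; commitIndex=10
Op 6: append 2 -> log_len=12
Op 7: append 2 -> log_len=14
Op 8: append 1 -> log_len=15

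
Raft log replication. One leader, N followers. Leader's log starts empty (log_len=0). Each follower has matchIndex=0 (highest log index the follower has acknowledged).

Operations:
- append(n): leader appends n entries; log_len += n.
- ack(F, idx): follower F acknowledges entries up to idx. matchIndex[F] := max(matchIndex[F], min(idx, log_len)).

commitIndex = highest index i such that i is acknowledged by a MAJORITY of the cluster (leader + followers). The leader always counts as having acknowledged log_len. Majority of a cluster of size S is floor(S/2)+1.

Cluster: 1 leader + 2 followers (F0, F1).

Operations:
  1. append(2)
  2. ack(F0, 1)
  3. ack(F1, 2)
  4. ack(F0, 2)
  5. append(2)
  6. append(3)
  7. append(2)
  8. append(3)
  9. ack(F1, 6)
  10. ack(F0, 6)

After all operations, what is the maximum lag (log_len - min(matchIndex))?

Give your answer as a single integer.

Answer: 6

Derivation:
Op 1: append 2 -> log_len=2
Op 2: F0 acks idx 1 -> match: F0=1 F1=0; commitIndex=1
Op 3: F1 acks idx 2 -> match: F0=1 F1=2; commitIndex=2
Op 4: F0 acks idx 2 -> match: F0=2 F1=2; commitIndex=2
Op 5: append 2 -> log_len=4
Op 6: append 3 -> log_len=7
Op 7: append 2 -> log_len=9
Op 8: append 3 -> log_len=12
Op 9: F1 acks idx 6 -> match: F0=2 F1=6; commitIndex=6
Op 10: F0 acks idx 6 -> match: F0=6 F1=6; commitIndex=6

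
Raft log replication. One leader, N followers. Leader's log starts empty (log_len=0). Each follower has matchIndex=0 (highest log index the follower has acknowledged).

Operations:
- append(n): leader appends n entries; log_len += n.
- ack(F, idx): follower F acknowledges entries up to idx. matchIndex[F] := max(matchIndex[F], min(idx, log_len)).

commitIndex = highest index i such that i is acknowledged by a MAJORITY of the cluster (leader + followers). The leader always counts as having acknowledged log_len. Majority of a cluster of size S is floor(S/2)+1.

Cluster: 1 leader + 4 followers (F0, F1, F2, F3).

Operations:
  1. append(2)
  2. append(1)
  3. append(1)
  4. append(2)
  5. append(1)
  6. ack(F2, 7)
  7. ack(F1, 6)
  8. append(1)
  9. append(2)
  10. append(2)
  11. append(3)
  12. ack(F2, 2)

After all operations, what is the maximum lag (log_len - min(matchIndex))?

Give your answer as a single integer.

Answer: 15

Derivation:
Op 1: append 2 -> log_len=2
Op 2: append 1 -> log_len=3
Op 3: append 1 -> log_len=4
Op 4: append 2 -> log_len=6
Op 5: append 1 -> log_len=7
Op 6: F2 acks idx 7 -> match: F0=0 F1=0 F2=7 F3=0; commitIndex=0
Op 7: F1 acks idx 6 -> match: F0=0 F1=6 F2=7 F3=0; commitIndex=6
Op 8: append 1 -> log_len=8
Op 9: append 2 -> log_len=10
Op 10: append 2 -> log_len=12
Op 11: append 3 -> log_len=15
Op 12: F2 acks idx 2 -> match: F0=0 F1=6 F2=7 F3=0; commitIndex=6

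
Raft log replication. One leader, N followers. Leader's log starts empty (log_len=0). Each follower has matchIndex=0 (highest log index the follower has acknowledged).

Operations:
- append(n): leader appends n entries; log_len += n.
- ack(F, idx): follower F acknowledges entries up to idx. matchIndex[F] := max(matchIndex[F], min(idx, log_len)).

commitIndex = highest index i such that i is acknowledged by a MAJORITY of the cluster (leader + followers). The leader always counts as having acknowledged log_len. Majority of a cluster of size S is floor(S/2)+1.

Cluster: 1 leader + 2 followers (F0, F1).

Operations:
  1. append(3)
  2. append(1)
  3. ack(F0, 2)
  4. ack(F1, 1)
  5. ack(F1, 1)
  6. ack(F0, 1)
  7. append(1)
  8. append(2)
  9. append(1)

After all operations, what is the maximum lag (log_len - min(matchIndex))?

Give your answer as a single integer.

Answer: 7

Derivation:
Op 1: append 3 -> log_len=3
Op 2: append 1 -> log_len=4
Op 3: F0 acks idx 2 -> match: F0=2 F1=0; commitIndex=2
Op 4: F1 acks idx 1 -> match: F0=2 F1=1; commitIndex=2
Op 5: F1 acks idx 1 -> match: F0=2 F1=1; commitIndex=2
Op 6: F0 acks idx 1 -> match: F0=2 F1=1; commitIndex=2
Op 7: append 1 -> log_len=5
Op 8: append 2 -> log_len=7
Op 9: append 1 -> log_len=8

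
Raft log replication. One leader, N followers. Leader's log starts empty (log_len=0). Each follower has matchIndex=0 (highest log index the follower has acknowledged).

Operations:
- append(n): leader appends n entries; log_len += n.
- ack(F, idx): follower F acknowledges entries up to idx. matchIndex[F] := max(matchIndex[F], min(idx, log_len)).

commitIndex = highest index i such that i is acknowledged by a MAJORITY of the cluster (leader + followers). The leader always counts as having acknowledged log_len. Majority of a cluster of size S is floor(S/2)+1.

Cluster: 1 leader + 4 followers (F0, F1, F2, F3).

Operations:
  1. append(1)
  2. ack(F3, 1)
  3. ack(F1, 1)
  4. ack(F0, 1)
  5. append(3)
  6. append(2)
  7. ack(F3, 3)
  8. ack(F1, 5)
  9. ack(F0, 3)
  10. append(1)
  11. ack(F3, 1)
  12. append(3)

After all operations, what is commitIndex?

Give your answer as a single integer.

Op 1: append 1 -> log_len=1
Op 2: F3 acks idx 1 -> match: F0=0 F1=0 F2=0 F3=1; commitIndex=0
Op 3: F1 acks idx 1 -> match: F0=0 F1=1 F2=0 F3=1; commitIndex=1
Op 4: F0 acks idx 1 -> match: F0=1 F1=1 F2=0 F3=1; commitIndex=1
Op 5: append 3 -> log_len=4
Op 6: append 2 -> log_len=6
Op 7: F3 acks idx 3 -> match: F0=1 F1=1 F2=0 F3=3; commitIndex=1
Op 8: F1 acks idx 5 -> match: F0=1 F1=5 F2=0 F3=3; commitIndex=3
Op 9: F0 acks idx 3 -> match: F0=3 F1=5 F2=0 F3=3; commitIndex=3
Op 10: append 1 -> log_len=7
Op 11: F3 acks idx 1 -> match: F0=3 F1=5 F2=0 F3=3; commitIndex=3
Op 12: append 3 -> log_len=10

Answer: 3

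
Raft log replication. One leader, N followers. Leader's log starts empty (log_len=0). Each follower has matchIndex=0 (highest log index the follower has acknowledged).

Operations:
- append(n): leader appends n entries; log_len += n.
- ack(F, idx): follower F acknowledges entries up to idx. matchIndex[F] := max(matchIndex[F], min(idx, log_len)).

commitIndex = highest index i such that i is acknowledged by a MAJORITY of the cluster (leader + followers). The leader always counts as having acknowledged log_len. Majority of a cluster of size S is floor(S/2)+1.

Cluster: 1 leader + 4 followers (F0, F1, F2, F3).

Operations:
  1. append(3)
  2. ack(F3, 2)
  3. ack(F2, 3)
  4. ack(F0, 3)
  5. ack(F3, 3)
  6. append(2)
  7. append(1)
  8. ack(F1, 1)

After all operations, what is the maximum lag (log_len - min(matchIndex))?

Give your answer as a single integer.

Op 1: append 3 -> log_len=3
Op 2: F3 acks idx 2 -> match: F0=0 F1=0 F2=0 F3=2; commitIndex=0
Op 3: F2 acks idx 3 -> match: F0=0 F1=0 F2=3 F3=2; commitIndex=2
Op 4: F0 acks idx 3 -> match: F0=3 F1=0 F2=3 F3=2; commitIndex=3
Op 5: F3 acks idx 3 -> match: F0=3 F1=0 F2=3 F3=3; commitIndex=3
Op 6: append 2 -> log_len=5
Op 7: append 1 -> log_len=6
Op 8: F1 acks idx 1 -> match: F0=3 F1=1 F2=3 F3=3; commitIndex=3

Answer: 5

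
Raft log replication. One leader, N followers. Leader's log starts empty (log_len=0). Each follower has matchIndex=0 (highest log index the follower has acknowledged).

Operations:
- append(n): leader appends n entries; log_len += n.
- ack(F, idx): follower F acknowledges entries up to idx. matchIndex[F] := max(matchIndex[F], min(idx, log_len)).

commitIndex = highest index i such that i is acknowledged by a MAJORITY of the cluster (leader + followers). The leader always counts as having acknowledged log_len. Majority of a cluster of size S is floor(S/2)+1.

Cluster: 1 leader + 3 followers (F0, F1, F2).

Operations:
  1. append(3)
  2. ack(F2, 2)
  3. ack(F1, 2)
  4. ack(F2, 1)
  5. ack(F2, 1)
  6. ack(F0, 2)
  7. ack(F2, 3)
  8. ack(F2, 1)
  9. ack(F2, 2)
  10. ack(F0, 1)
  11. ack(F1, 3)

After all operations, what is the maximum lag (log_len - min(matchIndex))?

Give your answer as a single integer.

Op 1: append 3 -> log_len=3
Op 2: F2 acks idx 2 -> match: F0=0 F1=0 F2=2; commitIndex=0
Op 3: F1 acks idx 2 -> match: F0=0 F1=2 F2=2; commitIndex=2
Op 4: F2 acks idx 1 -> match: F0=0 F1=2 F2=2; commitIndex=2
Op 5: F2 acks idx 1 -> match: F0=0 F1=2 F2=2; commitIndex=2
Op 6: F0 acks idx 2 -> match: F0=2 F1=2 F2=2; commitIndex=2
Op 7: F2 acks idx 3 -> match: F0=2 F1=2 F2=3; commitIndex=2
Op 8: F2 acks idx 1 -> match: F0=2 F1=2 F2=3; commitIndex=2
Op 9: F2 acks idx 2 -> match: F0=2 F1=2 F2=3; commitIndex=2
Op 10: F0 acks idx 1 -> match: F0=2 F1=2 F2=3; commitIndex=2
Op 11: F1 acks idx 3 -> match: F0=2 F1=3 F2=3; commitIndex=3

Answer: 1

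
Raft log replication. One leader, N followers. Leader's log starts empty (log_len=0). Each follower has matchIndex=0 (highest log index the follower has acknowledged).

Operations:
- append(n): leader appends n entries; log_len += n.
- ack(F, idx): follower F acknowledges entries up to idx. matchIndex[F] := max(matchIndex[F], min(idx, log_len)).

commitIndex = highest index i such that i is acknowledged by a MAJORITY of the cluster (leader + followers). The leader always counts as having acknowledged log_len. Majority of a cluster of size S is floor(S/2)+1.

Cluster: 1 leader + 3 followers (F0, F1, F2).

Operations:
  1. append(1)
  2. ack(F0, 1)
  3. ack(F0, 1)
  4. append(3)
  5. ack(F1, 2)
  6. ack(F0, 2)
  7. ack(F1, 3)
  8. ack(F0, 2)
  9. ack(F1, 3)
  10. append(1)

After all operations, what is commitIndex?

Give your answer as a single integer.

Op 1: append 1 -> log_len=1
Op 2: F0 acks idx 1 -> match: F0=1 F1=0 F2=0; commitIndex=0
Op 3: F0 acks idx 1 -> match: F0=1 F1=0 F2=0; commitIndex=0
Op 4: append 3 -> log_len=4
Op 5: F1 acks idx 2 -> match: F0=1 F1=2 F2=0; commitIndex=1
Op 6: F0 acks idx 2 -> match: F0=2 F1=2 F2=0; commitIndex=2
Op 7: F1 acks idx 3 -> match: F0=2 F1=3 F2=0; commitIndex=2
Op 8: F0 acks idx 2 -> match: F0=2 F1=3 F2=0; commitIndex=2
Op 9: F1 acks idx 3 -> match: F0=2 F1=3 F2=0; commitIndex=2
Op 10: append 1 -> log_len=5

Answer: 2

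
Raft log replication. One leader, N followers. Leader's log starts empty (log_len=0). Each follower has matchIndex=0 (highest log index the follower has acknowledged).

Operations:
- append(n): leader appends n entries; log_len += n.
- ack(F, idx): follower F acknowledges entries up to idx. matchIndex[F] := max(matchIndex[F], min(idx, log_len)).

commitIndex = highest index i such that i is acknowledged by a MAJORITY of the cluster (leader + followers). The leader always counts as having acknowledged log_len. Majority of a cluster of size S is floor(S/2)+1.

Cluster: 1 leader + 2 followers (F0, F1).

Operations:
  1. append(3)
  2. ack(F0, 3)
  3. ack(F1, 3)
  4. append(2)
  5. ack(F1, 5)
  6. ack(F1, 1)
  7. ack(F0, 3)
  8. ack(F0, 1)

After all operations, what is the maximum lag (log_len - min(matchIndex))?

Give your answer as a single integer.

Answer: 2

Derivation:
Op 1: append 3 -> log_len=3
Op 2: F0 acks idx 3 -> match: F0=3 F1=0; commitIndex=3
Op 3: F1 acks idx 3 -> match: F0=3 F1=3; commitIndex=3
Op 4: append 2 -> log_len=5
Op 5: F1 acks idx 5 -> match: F0=3 F1=5; commitIndex=5
Op 6: F1 acks idx 1 -> match: F0=3 F1=5; commitIndex=5
Op 7: F0 acks idx 3 -> match: F0=3 F1=5; commitIndex=5
Op 8: F0 acks idx 1 -> match: F0=3 F1=5; commitIndex=5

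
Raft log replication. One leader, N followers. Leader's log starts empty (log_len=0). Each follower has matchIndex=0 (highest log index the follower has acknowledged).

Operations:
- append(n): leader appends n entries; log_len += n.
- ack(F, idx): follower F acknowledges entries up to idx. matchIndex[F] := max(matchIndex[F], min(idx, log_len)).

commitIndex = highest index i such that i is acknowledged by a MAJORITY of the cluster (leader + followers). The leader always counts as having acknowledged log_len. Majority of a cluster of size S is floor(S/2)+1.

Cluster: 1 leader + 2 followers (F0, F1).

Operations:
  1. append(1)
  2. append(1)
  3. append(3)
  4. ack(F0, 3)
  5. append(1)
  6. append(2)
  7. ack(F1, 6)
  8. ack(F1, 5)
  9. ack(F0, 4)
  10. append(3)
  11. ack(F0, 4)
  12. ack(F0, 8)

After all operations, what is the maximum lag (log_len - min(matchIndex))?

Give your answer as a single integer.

Answer: 5

Derivation:
Op 1: append 1 -> log_len=1
Op 2: append 1 -> log_len=2
Op 3: append 3 -> log_len=5
Op 4: F0 acks idx 3 -> match: F0=3 F1=0; commitIndex=3
Op 5: append 1 -> log_len=6
Op 6: append 2 -> log_len=8
Op 7: F1 acks idx 6 -> match: F0=3 F1=6; commitIndex=6
Op 8: F1 acks idx 5 -> match: F0=3 F1=6; commitIndex=6
Op 9: F0 acks idx 4 -> match: F0=4 F1=6; commitIndex=6
Op 10: append 3 -> log_len=11
Op 11: F0 acks idx 4 -> match: F0=4 F1=6; commitIndex=6
Op 12: F0 acks idx 8 -> match: F0=8 F1=6; commitIndex=8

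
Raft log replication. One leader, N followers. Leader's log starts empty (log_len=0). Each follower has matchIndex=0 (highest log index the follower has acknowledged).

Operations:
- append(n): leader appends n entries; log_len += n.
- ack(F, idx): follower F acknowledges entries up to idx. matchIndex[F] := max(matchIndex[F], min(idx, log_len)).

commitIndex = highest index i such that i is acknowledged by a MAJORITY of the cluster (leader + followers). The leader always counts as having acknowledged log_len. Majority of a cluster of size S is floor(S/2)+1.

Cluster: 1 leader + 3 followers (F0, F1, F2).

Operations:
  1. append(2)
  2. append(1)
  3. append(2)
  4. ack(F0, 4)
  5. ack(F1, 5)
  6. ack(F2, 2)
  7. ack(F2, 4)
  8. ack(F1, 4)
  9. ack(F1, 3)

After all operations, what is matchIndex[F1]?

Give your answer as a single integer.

Op 1: append 2 -> log_len=2
Op 2: append 1 -> log_len=3
Op 3: append 2 -> log_len=5
Op 4: F0 acks idx 4 -> match: F0=4 F1=0 F2=0; commitIndex=0
Op 5: F1 acks idx 5 -> match: F0=4 F1=5 F2=0; commitIndex=4
Op 6: F2 acks idx 2 -> match: F0=4 F1=5 F2=2; commitIndex=4
Op 7: F2 acks idx 4 -> match: F0=4 F1=5 F2=4; commitIndex=4
Op 8: F1 acks idx 4 -> match: F0=4 F1=5 F2=4; commitIndex=4
Op 9: F1 acks idx 3 -> match: F0=4 F1=5 F2=4; commitIndex=4

Answer: 5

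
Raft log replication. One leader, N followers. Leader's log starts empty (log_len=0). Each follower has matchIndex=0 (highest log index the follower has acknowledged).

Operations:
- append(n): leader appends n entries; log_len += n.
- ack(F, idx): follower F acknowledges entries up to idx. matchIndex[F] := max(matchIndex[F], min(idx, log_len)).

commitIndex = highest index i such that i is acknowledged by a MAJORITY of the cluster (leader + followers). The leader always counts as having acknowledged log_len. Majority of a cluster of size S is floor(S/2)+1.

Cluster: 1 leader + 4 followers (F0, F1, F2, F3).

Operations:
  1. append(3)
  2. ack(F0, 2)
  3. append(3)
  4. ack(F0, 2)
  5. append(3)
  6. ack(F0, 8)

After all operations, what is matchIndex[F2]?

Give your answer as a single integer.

Op 1: append 3 -> log_len=3
Op 2: F0 acks idx 2 -> match: F0=2 F1=0 F2=0 F3=0; commitIndex=0
Op 3: append 3 -> log_len=6
Op 4: F0 acks idx 2 -> match: F0=2 F1=0 F2=0 F3=0; commitIndex=0
Op 5: append 3 -> log_len=9
Op 6: F0 acks idx 8 -> match: F0=8 F1=0 F2=0 F3=0; commitIndex=0

Answer: 0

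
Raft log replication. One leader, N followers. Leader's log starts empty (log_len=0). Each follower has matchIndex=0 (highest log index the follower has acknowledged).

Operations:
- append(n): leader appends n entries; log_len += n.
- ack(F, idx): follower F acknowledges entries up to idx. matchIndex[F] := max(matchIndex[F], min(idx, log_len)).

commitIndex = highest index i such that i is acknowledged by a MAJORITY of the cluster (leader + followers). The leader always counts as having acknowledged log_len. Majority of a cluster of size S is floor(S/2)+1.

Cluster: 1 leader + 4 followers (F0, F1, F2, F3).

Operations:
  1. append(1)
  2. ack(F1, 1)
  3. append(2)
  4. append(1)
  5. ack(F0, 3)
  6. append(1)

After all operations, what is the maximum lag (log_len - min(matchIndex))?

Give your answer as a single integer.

Answer: 5

Derivation:
Op 1: append 1 -> log_len=1
Op 2: F1 acks idx 1 -> match: F0=0 F1=1 F2=0 F3=0; commitIndex=0
Op 3: append 2 -> log_len=3
Op 4: append 1 -> log_len=4
Op 5: F0 acks idx 3 -> match: F0=3 F1=1 F2=0 F3=0; commitIndex=1
Op 6: append 1 -> log_len=5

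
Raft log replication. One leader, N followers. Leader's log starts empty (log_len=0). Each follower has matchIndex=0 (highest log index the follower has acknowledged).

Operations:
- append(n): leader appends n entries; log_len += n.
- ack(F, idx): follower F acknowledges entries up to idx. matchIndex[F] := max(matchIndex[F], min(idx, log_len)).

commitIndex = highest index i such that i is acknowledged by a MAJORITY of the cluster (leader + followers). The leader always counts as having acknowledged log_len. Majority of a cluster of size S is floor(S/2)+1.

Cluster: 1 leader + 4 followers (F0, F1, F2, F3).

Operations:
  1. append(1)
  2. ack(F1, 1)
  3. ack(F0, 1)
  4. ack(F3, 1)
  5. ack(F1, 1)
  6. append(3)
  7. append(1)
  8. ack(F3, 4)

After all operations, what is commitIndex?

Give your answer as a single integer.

Answer: 1

Derivation:
Op 1: append 1 -> log_len=1
Op 2: F1 acks idx 1 -> match: F0=0 F1=1 F2=0 F3=0; commitIndex=0
Op 3: F0 acks idx 1 -> match: F0=1 F1=1 F2=0 F3=0; commitIndex=1
Op 4: F3 acks idx 1 -> match: F0=1 F1=1 F2=0 F3=1; commitIndex=1
Op 5: F1 acks idx 1 -> match: F0=1 F1=1 F2=0 F3=1; commitIndex=1
Op 6: append 3 -> log_len=4
Op 7: append 1 -> log_len=5
Op 8: F3 acks idx 4 -> match: F0=1 F1=1 F2=0 F3=4; commitIndex=1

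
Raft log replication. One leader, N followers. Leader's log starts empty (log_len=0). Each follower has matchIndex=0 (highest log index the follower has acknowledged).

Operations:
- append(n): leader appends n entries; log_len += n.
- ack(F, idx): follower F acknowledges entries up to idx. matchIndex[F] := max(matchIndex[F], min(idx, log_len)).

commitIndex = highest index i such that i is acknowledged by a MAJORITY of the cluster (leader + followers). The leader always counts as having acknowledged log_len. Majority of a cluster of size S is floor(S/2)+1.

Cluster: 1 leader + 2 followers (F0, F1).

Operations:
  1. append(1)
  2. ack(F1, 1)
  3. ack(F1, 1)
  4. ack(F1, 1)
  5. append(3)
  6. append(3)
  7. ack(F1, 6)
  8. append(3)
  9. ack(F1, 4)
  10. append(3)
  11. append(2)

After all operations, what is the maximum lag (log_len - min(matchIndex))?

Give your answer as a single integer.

Answer: 15

Derivation:
Op 1: append 1 -> log_len=1
Op 2: F1 acks idx 1 -> match: F0=0 F1=1; commitIndex=1
Op 3: F1 acks idx 1 -> match: F0=0 F1=1; commitIndex=1
Op 4: F1 acks idx 1 -> match: F0=0 F1=1; commitIndex=1
Op 5: append 3 -> log_len=4
Op 6: append 3 -> log_len=7
Op 7: F1 acks idx 6 -> match: F0=0 F1=6; commitIndex=6
Op 8: append 3 -> log_len=10
Op 9: F1 acks idx 4 -> match: F0=0 F1=6; commitIndex=6
Op 10: append 3 -> log_len=13
Op 11: append 2 -> log_len=15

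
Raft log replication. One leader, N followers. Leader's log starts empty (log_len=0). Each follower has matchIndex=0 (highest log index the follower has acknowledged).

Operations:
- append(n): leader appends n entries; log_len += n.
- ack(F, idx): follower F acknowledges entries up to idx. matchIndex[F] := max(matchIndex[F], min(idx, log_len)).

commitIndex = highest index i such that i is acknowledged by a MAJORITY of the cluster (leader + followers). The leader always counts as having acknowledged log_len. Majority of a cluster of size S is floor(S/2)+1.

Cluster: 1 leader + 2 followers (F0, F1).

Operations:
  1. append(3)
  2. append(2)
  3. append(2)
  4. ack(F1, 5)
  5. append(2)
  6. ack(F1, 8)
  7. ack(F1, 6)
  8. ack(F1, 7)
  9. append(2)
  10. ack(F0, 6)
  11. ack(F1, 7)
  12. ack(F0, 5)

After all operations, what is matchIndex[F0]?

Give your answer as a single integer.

Op 1: append 3 -> log_len=3
Op 2: append 2 -> log_len=5
Op 3: append 2 -> log_len=7
Op 4: F1 acks idx 5 -> match: F0=0 F1=5; commitIndex=5
Op 5: append 2 -> log_len=9
Op 6: F1 acks idx 8 -> match: F0=0 F1=8; commitIndex=8
Op 7: F1 acks idx 6 -> match: F0=0 F1=8; commitIndex=8
Op 8: F1 acks idx 7 -> match: F0=0 F1=8; commitIndex=8
Op 9: append 2 -> log_len=11
Op 10: F0 acks idx 6 -> match: F0=6 F1=8; commitIndex=8
Op 11: F1 acks idx 7 -> match: F0=6 F1=8; commitIndex=8
Op 12: F0 acks idx 5 -> match: F0=6 F1=8; commitIndex=8

Answer: 6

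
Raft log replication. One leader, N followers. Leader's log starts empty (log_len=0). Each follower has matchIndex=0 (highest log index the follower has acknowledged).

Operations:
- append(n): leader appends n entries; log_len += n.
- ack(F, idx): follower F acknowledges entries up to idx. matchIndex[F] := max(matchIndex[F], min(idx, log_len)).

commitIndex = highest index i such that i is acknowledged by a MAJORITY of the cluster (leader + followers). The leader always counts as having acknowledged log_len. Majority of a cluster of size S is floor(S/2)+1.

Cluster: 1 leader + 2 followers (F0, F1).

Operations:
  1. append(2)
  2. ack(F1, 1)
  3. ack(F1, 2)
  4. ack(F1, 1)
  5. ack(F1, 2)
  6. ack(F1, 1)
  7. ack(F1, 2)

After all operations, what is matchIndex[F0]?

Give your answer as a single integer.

Op 1: append 2 -> log_len=2
Op 2: F1 acks idx 1 -> match: F0=0 F1=1; commitIndex=1
Op 3: F1 acks idx 2 -> match: F0=0 F1=2; commitIndex=2
Op 4: F1 acks idx 1 -> match: F0=0 F1=2; commitIndex=2
Op 5: F1 acks idx 2 -> match: F0=0 F1=2; commitIndex=2
Op 6: F1 acks idx 1 -> match: F0=0 F1=2; commitIndex=2
Op 7: F1 acks idx 2 -> match: F0=0 F1=2; commitIndex=2

Answer: 0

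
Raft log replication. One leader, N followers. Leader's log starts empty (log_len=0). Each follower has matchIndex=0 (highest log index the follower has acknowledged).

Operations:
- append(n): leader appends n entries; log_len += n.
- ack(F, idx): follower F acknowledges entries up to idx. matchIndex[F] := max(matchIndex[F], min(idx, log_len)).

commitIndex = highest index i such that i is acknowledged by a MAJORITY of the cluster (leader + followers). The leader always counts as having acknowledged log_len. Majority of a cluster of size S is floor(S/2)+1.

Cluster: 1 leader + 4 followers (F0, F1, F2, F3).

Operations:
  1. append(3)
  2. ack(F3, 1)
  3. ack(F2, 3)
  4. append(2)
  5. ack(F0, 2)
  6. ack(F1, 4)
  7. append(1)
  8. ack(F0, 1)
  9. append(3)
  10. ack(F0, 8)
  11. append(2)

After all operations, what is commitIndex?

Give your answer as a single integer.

Answer: 4

Derivation:
Op 1: append 3 -> log_len=3
Op 2: F3 acks idx 1 -> match: F0=0 F1=0 F2=0 F3=1; commitIndex=0
Op 3: F2 acks idx 3 -> match: F0=0 F1=0 F2=3 F3=1; commitIndex=1
Op 4: append 2 -> log_len=5
Op 5: F0 acks idx 2 -> match: F0=2 F1=0 F2=3 F3=1; commitIndex=2
Op 6: F1 acks idx 4 -> match: F0=2 F1=4 F2=3 F3=1; commitIndex=3
Op 7: append 1 -> log_len=6
Op 8: F0 acks idx 1 -> match: F0=2 F1=4 F2=3 F3=1; commitIndex=3
Op 9: append 3 -> log_len=9
Op 10: F0 acks idx 8 -> match: F0=8 F1=4 F2=3 F3=1; commitIndex=4
Op 11: append 2 -> log_len=11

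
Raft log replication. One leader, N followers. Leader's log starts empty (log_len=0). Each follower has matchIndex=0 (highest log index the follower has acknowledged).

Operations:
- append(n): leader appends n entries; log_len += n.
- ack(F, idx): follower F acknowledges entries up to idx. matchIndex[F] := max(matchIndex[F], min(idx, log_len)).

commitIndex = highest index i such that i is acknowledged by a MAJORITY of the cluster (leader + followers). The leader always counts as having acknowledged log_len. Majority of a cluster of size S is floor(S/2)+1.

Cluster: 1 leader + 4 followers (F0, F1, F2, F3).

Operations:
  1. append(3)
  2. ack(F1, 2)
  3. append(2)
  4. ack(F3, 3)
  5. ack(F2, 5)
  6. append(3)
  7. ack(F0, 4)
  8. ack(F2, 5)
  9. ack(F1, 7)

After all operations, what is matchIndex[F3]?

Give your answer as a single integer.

Answer: 3

Derivation:
Op 1: append 3 -> log_len=3
Op 2: F1 acks idx 2 -> match: F0=0 F1=2 F2=0 F3=0; commitIndex=0
Op 3: append 2 -> log_len=5
Op 4: F3 acks idx 3 -> match: F0=0 F1=2 F2=0 F3=3; commitIndex=2
Op 5: F2 acks idx 5 -> match: F0=0 F1=2 F2=5 F3=3; commitIndex=3
Op 6: append 3 -> log_len=8
Op 7: F0 acks idx 4 -> match: F0=4 F1=2 F2=5 F3=3; commitIndex=4
Op 8: F2 acks idx 5 -> match: F0=4 F1=2 F2=5 F3=3; commitIndex=4
Op 9: F1 acks idx 7 -> match: F0=4 F1=7 F2=5 F3=3; commitIndex=5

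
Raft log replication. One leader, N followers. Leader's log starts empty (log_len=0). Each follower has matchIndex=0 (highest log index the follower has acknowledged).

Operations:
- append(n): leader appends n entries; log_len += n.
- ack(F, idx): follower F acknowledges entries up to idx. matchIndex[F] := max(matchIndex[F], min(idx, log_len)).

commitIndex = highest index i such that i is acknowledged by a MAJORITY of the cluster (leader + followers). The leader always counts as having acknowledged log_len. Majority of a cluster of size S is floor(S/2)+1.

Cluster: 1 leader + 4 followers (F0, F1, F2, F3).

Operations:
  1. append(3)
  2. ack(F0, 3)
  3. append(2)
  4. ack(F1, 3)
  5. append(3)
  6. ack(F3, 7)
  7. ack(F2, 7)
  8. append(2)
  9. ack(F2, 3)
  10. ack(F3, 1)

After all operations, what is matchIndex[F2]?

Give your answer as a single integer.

Answer: 7

Derivation:
Op 1: append 3 -> log_len=3
Op 2: F0 acks idx 3 -> match: F0=3 F1=0 F2=0 F3=0; commitIndex=0
Op 3: append 2 -> log_len=5
Op 4: F1 acks idx 3 -> match: F0=3 F1=3 F2=0 F3=0; commitIndex=3
Op 5: append 3 -> log_len=8
Op 6: F3 acks idx 7 -> match: F0=3 F1=3 F2=0 F3=7; commitIndex=3
Op 7: F2 acks idx 7 -> match: F0=3 F1=3 F2=7 F3=7; commitIndex=7
Op 8: append 2 -> log_len=10
Op 9: F2 acks idx 3 -> match: F0=3 F1=3 F2=7 F3=7; commitIndex=7
Op 10: F3 acks idx 1 -> match: F0=3 F1=3 F2=7 F3=7; commitIndex=7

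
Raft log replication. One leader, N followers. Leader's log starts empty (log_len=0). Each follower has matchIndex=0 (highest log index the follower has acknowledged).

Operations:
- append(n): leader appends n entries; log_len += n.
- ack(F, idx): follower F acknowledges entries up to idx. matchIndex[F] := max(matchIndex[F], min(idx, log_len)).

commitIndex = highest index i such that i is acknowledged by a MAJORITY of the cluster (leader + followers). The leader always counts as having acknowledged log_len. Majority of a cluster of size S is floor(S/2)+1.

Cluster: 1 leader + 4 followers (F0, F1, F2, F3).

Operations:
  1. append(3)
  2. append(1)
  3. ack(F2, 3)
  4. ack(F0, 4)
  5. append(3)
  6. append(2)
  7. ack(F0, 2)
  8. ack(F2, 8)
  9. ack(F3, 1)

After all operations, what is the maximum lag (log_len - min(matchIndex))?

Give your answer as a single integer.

Op 1: append 3 -> log_len=3
Op 2: append 1 -> log_len=4
Op 3: F2 acks idx 3 -> match: F0=0 F1=0 F2=3 F3=0; commitIndex=0
Op 4: F0 acks idx 4 -> match: F0=4 F1=0 F2=3 F3=0; commitIndex=3
Op 5: append 3 -> log_len=7
Op 6: append 2 -> log_len=9
Op 7: F0 acks idx 2 -> match: F0=4 F1=0 F2=3 F3=0; commitIndex=3
Op 8: F2 acks idx 8 -> match: F0=4 F1=0 F2=8 F3=0; commitIndex=4
Op 9: F3 acks idx 1 -> match: F0=4 F1=0 F2=8 F3=1; commitIndex=4

Answer: 9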